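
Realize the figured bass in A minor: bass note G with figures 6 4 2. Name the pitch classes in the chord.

A second above G in this key is A.
A fourth above G in this key is C.
A sixth above G in this key is E.
Together with the bass G, this spells A minor seventh in third inversion.

G, A, C, E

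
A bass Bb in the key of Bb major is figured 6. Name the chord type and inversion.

triad, first inversion

6 is shorthand for 6/3.
Intervals of 6/3 above the bass form a triad; the bass is the third, so this is first inversion.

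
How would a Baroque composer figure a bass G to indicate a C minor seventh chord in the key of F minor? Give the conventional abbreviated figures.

G is the fifth of C minor seventh, so the chord is in second inversion.
A seventh chord in second inversion is figured 6/4/3, conventionally abbreviated 4/3.

4/3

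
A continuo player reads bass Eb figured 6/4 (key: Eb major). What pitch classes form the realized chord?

Eb, Ab, C

A fourth above Eb in this key is Ab.
A sixth above Eb in this key is C.
Together with the bass Eb, this spells Ab major in second inversion.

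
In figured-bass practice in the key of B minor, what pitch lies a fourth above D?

G

Counting 3 letter steps above D lands on G; in B minor, that letter is G.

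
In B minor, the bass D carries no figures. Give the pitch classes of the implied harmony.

An unfigured bass implies 5/3.
A third above D in this key is F#.
A fifth above D in this key is A.
Together with the bass D, this spells D major in root position.

D, F#, A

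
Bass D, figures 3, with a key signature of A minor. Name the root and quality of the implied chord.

The figures 3 indicate a triad in root position.
In root position the bass is the root, so the root is D.
The chord tones are D, F, A, giving D minor.

D minor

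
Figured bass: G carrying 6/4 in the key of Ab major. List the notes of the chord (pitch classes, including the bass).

G, C, Eb

A fourth above G in this key is C.
A sixth above G in this key is Eb.
Together with the bass G, this spells C minor in second inversion.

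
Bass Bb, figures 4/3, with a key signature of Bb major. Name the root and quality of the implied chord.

The figures 4/3 indicate a seventh chord in second inversion.
In second inversion the root lies a fourth above the bass: a fourth above Bb in Bb major is Eb.
The chord tones are Bb, D, Eb, G, giving Eb major seventh.

Eb major seventh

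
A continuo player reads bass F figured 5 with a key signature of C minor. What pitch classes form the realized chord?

F, Ab, C

The written figures 5 are shorthand for 5/3: the 3 is implied.
A third above F in this key is Ab.
A fifth above F in this key is C.
Together with the bass F, this spells F minor in root position.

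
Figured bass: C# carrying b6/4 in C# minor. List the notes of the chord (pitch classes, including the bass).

A fourth above C# in this key is F#.
A sixth above C# in this key is A, lowered to Ab by the flat.

C#, F#, Ab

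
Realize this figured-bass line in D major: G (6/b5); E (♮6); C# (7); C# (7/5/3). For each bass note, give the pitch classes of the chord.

G, B, Db, E | E, G, C | C#, E, G, B | C#, E, G, B

G (6/b5/3): G, B, Db, E.
E (♮6/3): E, G, C.
C# (7/5/3): C#, E, G, B.
C# (7/5/3): C#, E, G, B.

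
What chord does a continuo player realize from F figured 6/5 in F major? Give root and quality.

The figures 6/5 indicate a seventh chord in first inversion.
In first inversion the root lies a sixth above the bass: a sixth above F in F major is D.
The chord tones are F, A, C, D, giving D minor seventh.

D minor seventh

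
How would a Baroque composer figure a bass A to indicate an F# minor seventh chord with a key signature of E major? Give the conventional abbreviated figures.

6/5

A is the third of F# minor seventh, so the chord is in first inversion.
A seventh chord in first inversion is figured 6/5/3, conventionally abbreviated 6/5.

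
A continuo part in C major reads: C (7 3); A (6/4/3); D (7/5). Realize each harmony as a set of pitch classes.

C (7/5/3): C, E, G, B.
A (6/4/3): A, C, D, F.
D (7/5/3): D, F, A, C.

C, E, G, B | A, C, D, F | D, F, A, C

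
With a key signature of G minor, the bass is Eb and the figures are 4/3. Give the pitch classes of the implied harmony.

Eb, G, A, C

The written figures 4/3 are shorthand for 6/4/3: the 6 is implied.
A third above Eb in this key is G.
A fourth above Eb in this key is A.
A sixth above Eb in this key is C.
Together with the bass Eb, this spells A half-diminished seventh in second inversion.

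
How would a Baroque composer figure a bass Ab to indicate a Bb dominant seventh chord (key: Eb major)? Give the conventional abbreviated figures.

Ab is the seventh of Bb dominant seventh, so the chord is in third inversion.
A seventh chord in third inversion is figured 6/4/2, conventionally abbreviated 4/2.

4/2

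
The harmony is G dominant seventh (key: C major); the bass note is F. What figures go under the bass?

4/2

F is the seventh of G dominant seventh, so the chord is in third inversion.
A seventh chord in third inversion is figured 6/4/2, conventionally abbreviated 4/2.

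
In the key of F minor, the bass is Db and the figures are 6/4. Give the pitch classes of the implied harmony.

A fourth above Db in this key is G.
A sixth above Db in this key is Bb.
Together with the bass Db, this spells G diminished in second inversion.

Db, G, Bb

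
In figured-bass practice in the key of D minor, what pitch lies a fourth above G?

C

Counting 3 letter steps above G lands on C; in D minor, that letter is C.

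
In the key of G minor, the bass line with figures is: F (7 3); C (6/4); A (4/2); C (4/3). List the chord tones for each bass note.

F (7/5/3): F, A, C, Eb.
C (6/4): C, F, A.
A (6/4/2): A, Bb, D, F.
C (6/4/3): C, Eb, F, A.

F, A, C, Eb | C, F, A | A, Bb, D, F | C, Eb, F, A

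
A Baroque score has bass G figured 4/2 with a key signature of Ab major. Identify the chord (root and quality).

Ab major seventh

The figures 4/2 indicate a seventh chord in third inversion.
In third inversion the root lies a second above the bass: a second above G in Ab major is Ab.
The chord tones are G, Ab, C, Eb, giving Ab major seventh.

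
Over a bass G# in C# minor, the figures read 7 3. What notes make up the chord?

G#, B, D#, F#

The written figures 7 3 are shorthand for 7/5/3: the 5 is implied.
A third above G# in this key is B.
A fifth above G# in this key is D#.
A seventh above G# in this key is F#.
Together with the bass G#, this spells G# minor seventh in root position.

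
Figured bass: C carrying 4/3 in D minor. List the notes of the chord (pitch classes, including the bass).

The written figures 4/3 are shorthand for 6/4/3: the 6 is implied.
A third above C in this key is E.
A fourth above C in this key is F.
A sixth above C in this key is A.
Together with the bass C, this spells F major seventh in second inversion.

C, E, F, A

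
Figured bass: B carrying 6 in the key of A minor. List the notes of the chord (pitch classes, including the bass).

The written figures 6 are shorthand for 6/3: the 3 is implied.
A third above B in this key is D.
A sixth above B in this key is G.
Together with the bass B, this spells G major in first inversion.

B, D, G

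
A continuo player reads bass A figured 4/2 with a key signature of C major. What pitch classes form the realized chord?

The written figures 4/2 are shorthand for 6/4/2: the 6 is implied.
A second above A in this key is B.
A fourth above A in this key is D.
A sixth above A in this key is F.
Together with the bass A, this spells B half-diminished seventh in third inversion.

A, B, D, F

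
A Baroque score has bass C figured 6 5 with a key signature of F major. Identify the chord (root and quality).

The figures 6 5 indicate a seventh chord in first inversion.
In first inversion the root lies a sixth above the bass: a sixth above C in F major is A.
The chord tones are C, E, G, A, giving A minor seventh.

A minor seventh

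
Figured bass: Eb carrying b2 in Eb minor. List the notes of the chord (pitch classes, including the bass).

Eb, Fb, Ab, Cb

The written figures b2 are shorthand for 6/4/2: the 6/4 are implied.
A second above Eb in this key is F, lowered to Fb by the flat.
A fourth above Eb in this key is Ab.
A sixth above Eb in this key is Cb.
Together with the bass Eb, this spells Fb major seventh in third inversion.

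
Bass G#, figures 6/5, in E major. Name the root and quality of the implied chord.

The figures 6/5 indicate a seventh chord in first inversion.
In first inversion the root lies a sixth above the bass: a sixth above G# in E major is E.
The chord tones are G#, B, D#, E, giving E major seventh.

E major seventh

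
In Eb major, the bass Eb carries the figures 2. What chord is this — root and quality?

F minor seventh

The figures 2 indicate a seventh chord in third inversion.
In third inversion the root lies a second above the bass: a second above Eb in Eb major is F.
The chord tones are Eb, F, Ab, C, giving F minor seventh.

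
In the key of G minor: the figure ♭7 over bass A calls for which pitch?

Gb

Counting 6 letter steps above A lands on G; in G minor, that letter is G.
The b7 figure lowers it a semitone, giving Gb.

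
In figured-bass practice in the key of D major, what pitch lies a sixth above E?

Counting 5 letter steps above E lands on C; in D major, that letter is C#.

C#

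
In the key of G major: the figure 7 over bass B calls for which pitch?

Counting 6 letter steps above B lands on A; in G major, that letter is A.

A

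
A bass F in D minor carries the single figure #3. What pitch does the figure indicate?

A#

Counting 2 letter steps above F lands on A; in D minor, that letter is A.
The #3 figure raises it a semitone, giving A#.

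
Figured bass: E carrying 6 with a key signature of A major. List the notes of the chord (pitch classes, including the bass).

E, G#, C#

The written figures 6 are shorthand for 6/3: the 3 is implied.
A third above E in this key is G#.
A sixth above E in this key is C#.
Together with the bass E, this spells C# minor in first inversion.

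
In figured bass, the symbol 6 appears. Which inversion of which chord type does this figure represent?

triad, first inversion

6 is shorthand for 6/3.
Intervals of 6/3 above the bass form a triad; the bass is the third, so this is first inversion.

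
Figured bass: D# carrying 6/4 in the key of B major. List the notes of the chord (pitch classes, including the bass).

D#, G#, B

A fourth above D# in this key is G#.
A sixth above D# in this key is B.
Together with the bass D#, this spells G# minor in second inversion.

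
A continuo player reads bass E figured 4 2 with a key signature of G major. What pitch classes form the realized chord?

E, F#, A, C

The written figures 4 2 are shorthand for 6/4/2: the 6 is implied.
A second above E in this key is F#.
A fourth above E in this key is A.
A sixth above E in this key is C.
Together with the bass E, this spells F# half-diminished seventh in third inversion.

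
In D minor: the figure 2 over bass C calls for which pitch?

Counting 1 letter step above C lands on D; in D minor, that letter is D.

D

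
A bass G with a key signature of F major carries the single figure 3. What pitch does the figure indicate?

Counting 2 letter steps above G lands on B; in F major, that letter is Bb.

Bb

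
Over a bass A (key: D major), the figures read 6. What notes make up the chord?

A, C#, F#

The written figures 6 are shorthand for 6/3: the 3 is implied.
A third above A in this key is C#.
A sixth above A in this key is F#.
Together with the bass A, this spells F# minor in first inversion.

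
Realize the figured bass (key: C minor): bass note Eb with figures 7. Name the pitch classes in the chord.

Eb, G, Bb, D

The written figures 7 are shorthand for 7/5/3: the 5/3 are implied.
A third above Eb in this key is G.
A fifth above Eb in this key is Bb.
A seventh above Eb in this key is D.
Together with the bass Eb, this spells Eb major seventh in root position.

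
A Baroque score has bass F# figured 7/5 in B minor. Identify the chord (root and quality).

F# minor seventh

The figures 7/5 indicate a seventh chord in root position.
In root position the bass is the root, so the root is F#.
The chord tones are F#, A, C#, E, giving F# minor seventh.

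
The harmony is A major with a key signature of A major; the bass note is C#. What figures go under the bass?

6

C# is the third of A major, so the chord is in first inversion.
A triad in first inversion is figured 6/3, conventionally abbreviated 6.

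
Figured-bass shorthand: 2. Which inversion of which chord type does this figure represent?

2 is shorthand for 6/4/2.
Intervals of 6/4/2 above the bass form a seventh chord; the bass is the seventh, so this is third inversion.

seventh chord, third inversion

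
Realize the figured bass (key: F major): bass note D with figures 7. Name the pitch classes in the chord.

D, F, A, C

The written figures 7 are shorthand for 7/5/3: the 5/3 are implied.
A third above D in this key is F.
A fifth above D in this key is A.
A seventh above D in this key is C.
Together with the bass D, this spells D minor seventh in root position.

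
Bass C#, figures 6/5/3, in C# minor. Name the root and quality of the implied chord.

The figures 6/5/3 indicate a seventh chord in first inversion.
In first inversion the root lies a sixth above the bass: a sixth above C# in C# minor is A.
The chord tones are C#, E, G#, A, giving A major seventh.

A major seventh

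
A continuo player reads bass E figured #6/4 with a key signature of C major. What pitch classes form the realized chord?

E, A, C#

A fourth above E in this key is A.
A sixth above E in this key is C, raised to C# by the sharp.
Together with the bass E, this spells A major in second inversion.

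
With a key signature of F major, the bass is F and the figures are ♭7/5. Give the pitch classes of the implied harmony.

F, A, C, Eb

The written figures ♭7/5 are shorthand for 7/5/3: the 3 is implied.
A third above F in this key is A.
A fifth above F in this key is C.
A seventh above F in this key is E, lowered to Eb by the flat.
Together with the bass F, this spells F dominant seventh in root position.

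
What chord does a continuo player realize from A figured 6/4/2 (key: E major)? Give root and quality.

The figures 6/4/2 indicate a seventh chord in third inversion.
In third inversion the root lies a second above the bass: a second above A in E major is B.
The chord tones are A, B, D#, F#, giving B dominant seventh.

B dominant seventh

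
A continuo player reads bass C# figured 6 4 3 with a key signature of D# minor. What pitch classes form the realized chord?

C#, E#, F#, A#

A third above C# in this key is E#.
A fourth above C# in this key is F#.
A sixth above C# in this key is A#.
Together with the bass C#, this spells F# major seventh in second inversion.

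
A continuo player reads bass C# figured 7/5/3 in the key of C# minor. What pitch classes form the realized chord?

C#, E, G#, B

A third above C# in this key is E.
A fifth above C# in this key is G#.
A seventh above C# in this key is B.
Together with the bass C#, this spells C# minor seventh in root position.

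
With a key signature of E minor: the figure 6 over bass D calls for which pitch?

Counting 5 letter steps above D lands on B; in E minor, that letter is B.

B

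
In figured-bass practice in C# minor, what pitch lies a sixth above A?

F#

Counting 5 letter steps above A lands on F; in C# minor, that letter is F#.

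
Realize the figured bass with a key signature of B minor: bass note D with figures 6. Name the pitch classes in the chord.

The written figures 6 are shorthand for 6/3: the 3 is implied.
A third above D in this key is F#.
A sixth above D in this key is B.
Together with the bass D, this spells B minor in first inversion.

D, F#, B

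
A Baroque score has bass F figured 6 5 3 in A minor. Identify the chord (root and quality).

D minor seventh

The figures 6 5 3 indicate a seventh chord in first inversion.
In first inversion the root lies a sixth above the bass: a sixth above F in A minor is D.
The chord tones are F, A, C, D, giving D minor seventh.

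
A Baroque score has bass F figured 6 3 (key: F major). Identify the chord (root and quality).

The figures 6 3 indicate a triad in first inversion.
In first inversion the root lies a sixth above the bass: a sixth above F in F major is D.
The chord tones are F, A, D, giving D minor.

D minor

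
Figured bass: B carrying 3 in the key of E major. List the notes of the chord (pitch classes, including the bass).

The written figures 3 are shorthand for 5/3: the 5 is implied.
A third above B in this key is D#.
A fifth above B in this key is F#.
Together with the bass B, this spells B major in root position.

B, D#, F#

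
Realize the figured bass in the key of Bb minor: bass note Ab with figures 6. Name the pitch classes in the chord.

The written figures 6 are shorthand for 6/3: the 3 is implied.
A third above Ab in this key is C.
A sixth above Ab in this key is F.
Together with the bass Ab, this spells F minor in first inversion.

Ab, C, F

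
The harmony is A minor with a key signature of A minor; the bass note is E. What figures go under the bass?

E is the fifth of A minor, so the chord is in second inversion.
A triad in second inversion is figured 6/4, conventionally abbreviated 6/4.

6/4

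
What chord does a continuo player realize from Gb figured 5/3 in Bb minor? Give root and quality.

The figures 5/3 indicate a triad in root position.
In root position the bass is the root, so the root is Gb.
The chord tones are Gb, Bb, Db, giving Gb major.

Gb major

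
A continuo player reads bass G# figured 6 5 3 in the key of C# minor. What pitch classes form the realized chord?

A third above G# in this key is B.
A fifth above G# in this key is D#.
A sixth above G# in this key is E.
Together with the bass G#, this spells E major seventh in first inversion.

G#, B, D#, E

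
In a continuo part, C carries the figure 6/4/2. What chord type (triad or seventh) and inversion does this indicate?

Intervals of 6/4/2 above the bass form a seventh chord; the bass is the seventh, so this is third inversion.

seventh chord, third inversion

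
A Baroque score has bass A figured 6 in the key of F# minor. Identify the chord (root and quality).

F# minor

The figures 6 indicate a triad in first inversion.
In first inversion the root lies a sixth above the bass: a sixth above A in F# minor is F#.
The chord tones are A, C#, F#, giving F# minor.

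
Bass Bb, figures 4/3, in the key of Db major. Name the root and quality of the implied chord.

Eb minor seventh

The figures 4/3 indicate a seventh chord in second inversion.
In second inversion the root lies a fourth above the bass: a fourth above Bb in Db major is Eb.
The chord tones are Bb, Db, Eb, Gb, giving Eb minor seventh.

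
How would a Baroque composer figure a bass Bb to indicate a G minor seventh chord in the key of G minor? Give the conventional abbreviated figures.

6/5

Bb is the third of G minor seventh, so the chord is in first inversion.
A seventh chord in first inversion is figured 6/5/3, conventionally abbreviated 6/5.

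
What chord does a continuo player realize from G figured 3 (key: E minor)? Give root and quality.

The figures 3 indicate a triad in root position.
In root position the bass is the root, so the root is G.
The chord tones are G, B, D, giving G major.

G major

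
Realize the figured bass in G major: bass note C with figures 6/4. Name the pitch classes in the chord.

A fourth above C in this key is F#.
A sixth above C in this key is A.
Together with the bass C, this spells F# diminished in second inversion.

C, F#, A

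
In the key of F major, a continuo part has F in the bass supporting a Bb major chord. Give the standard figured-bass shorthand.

6/4

F is the fifth of Bb major, so the chord is in second inversion.
A triad in second inversion is figured 6/4, conventionally abbreviated 6/4.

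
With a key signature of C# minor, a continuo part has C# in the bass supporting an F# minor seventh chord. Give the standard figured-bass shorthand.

4/3

C# is the fifth of F# minor seventh, so the chord is in second inversion.
A seventh chord in second inversion is figured 6/4/3, conventionally abbreviated 4/3.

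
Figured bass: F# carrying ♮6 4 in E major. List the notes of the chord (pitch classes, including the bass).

A fourth above F# in this key is B.
A sixth above F# in this key is D#, made natural (D) by the ♮ figure.
Together with the bass F#, this spells B minor in second inversion.

F#, B, D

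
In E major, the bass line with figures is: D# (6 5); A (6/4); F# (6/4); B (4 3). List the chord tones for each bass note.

D#, F#, A, B | A, D#, F# | F#, B, D# | B, D#, E, G#

D# (6/5/3): D#, F#, A, B.
A (6/4): A, D#, F#.
F# (6/4): F#, B, D#.
B (6/4/3): B, D#, E, G#.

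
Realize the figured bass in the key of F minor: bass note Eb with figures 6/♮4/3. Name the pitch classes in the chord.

Eb, G, A, C

A third above Eb in this key is G.
A fourth above Eb in this key is Ab, made natural (A) by the ♮ figure.
A sixth above Eb in this key is C.
Together with the bass Eb, this spells A half-diminished seventh in second inversion.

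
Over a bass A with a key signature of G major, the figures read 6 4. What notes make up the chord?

A, D, F#

A fourth above A in this key is D.
A sixth above A in this key is F#.
Together with the bass A, this spells D major in second inversion.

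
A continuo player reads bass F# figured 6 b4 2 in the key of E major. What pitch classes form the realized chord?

A second above F# in this key is G#.
A fourth above F# in this key is B, lowered to Bb by the flat.
A sixth above F# in this key is D#.

F#, G#, Bb, D#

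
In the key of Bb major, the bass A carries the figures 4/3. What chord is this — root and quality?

The figures 4/3 indicate a seventh chord in second inversion.
In second inversion the root lies a fourth above the bass: a fourth above A in Bb major is D.
The chord tones are A, C, D, F, giving D minor seventh.

D minor seventh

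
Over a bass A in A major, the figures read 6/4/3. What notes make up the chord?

A, C#, D, F#

A third above A in this key is C#.
A fourth above A in this key is D.
A sixth above A in this key is F#.
Together with the bass A, this spells D major seventh in second inversion.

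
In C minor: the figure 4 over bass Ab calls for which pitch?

D

Counting 3 letter steps above Ab lands on D; in C minor, that letter is D.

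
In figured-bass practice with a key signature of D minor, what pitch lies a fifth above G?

D

Counting 4 letter steps above G lands on D; in D minor, that letter is D.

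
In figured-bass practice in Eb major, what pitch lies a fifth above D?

Ab

Counting 4 letter steps above D lands on A; in Eb major, that letter is Ab.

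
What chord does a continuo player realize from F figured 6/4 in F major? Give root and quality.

The figures 6/4 indicate a triad in second inversion.
In second inversion the root lies a fourth above the bass: a fourth above F in F major is Bb.
The chord tones are F, Bb, D, giving Bb major.

Bb major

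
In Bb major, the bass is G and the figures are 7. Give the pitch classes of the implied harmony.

G, Bb, D, F

The written figures 7 are shorthand for 7/5/3: the 5/3 are implied.
A third above G in this key is Bb.
A fifth above G in this key is D.
A seventh above G in this key is F.
Together with the bass G, this spells G minor seventh in root position.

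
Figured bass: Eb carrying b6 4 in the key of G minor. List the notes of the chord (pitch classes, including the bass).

Eb, A, Cb

A fourth above Eb in this key is A.
A sixth above Eb in this key is C, lowered to Cb by the flat.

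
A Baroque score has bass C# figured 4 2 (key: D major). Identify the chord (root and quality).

D major seventh

The figures 4 2 indicate a seventh chord in third inversion.
In third inversion the root lies a second above the bass: a second above C# in D major is D.
The chord tones are C#, D, F#, A, giving D major seventh.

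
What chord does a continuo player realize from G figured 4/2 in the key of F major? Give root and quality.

The figures 4/2 indicate a seventh chord in third inversion.
In third inversion the root lies a second above the bass: a second above G in F major is A.
The chord tones are G, A, C, E, giving A minor seventh.

A minor seventh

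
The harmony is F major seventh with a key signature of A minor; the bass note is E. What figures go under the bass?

E is the seventh of F major seventh, so the chord is in third inversion.
A seventh chord in third inversion is figured 6/4/2, conventionally abbreviated 4/2.

4/2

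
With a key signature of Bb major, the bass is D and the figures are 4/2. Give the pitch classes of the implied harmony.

D, Eb, G, Bb

The written figures 4/2 are shorthand for 6/4/2: the 6 is implied.
A second above D in this key is Eb.
A fourth above D in this key is G.
A sixth above D in this key is Bb.
Together with the bass D, this spells Eb major seventh in third inversion.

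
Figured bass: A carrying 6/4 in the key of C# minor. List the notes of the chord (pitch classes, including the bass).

A, D#, F#

A fourth above A in this key is D#.
A sixth above A in this key is F#.
Together with the bass A, this spells D# diminished in second inversion.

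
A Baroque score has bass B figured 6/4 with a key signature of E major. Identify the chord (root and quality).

E major

The figures 6/4 indicate a triad in second inversion.
In second inversion the root lies a fourth above the bass: a fourth above B in E major is E.
The chord tones are B, E, G#, giving E major.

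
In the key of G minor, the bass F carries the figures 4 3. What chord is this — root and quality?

Bb major seventh

The figures 4 3 indicate a seventh chord in second inversion.
In second inversion the root lies a fourth above the bass: a fourth above F in G minor is Bb.
The chord tones are F, A, Bb, D, giving Bb major seventh.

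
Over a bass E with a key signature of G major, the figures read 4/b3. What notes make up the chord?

E, Gb, A, C

The written figures 4/b3 are shorthand for 6/4/3: the 6 is implied.
A third above E in this key is G, lowered to Gb by the flat.
A fourth above E in this key is A.
A sixth above E in this key is C.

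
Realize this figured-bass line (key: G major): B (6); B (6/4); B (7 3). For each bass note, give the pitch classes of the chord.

B, D, G | B, E, G | B, D, F#, A

B (6/3): B, D, G.
B (6/4): B, E, G.
B (7/5/3): B, D, F#, A.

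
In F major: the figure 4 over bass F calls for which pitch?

Bb

Counting 3 letter steps above F lands on B; in F major, that letter is Bb.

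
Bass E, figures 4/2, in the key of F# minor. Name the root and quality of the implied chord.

F# minor seventh

The figures 4/2 indicate a seventh chord in third inversion.
In third inversion the root lies a second above the bass: a second above E in F# minor is F#.
The chord tones are E, F#, A, C#, giving F# minor seventh.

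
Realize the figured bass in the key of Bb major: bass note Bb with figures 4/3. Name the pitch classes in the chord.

Bb, D, Eb, G

The written figures 4/3 are shorthand for 6/4/3: the 6 is implied.
A third above Bb in this key is D.
A fourth above Bb in this key is Eb.
A sixth above Bb in this key is G.
Together with the bass Bb, this spells Eb major seventh in second inversion.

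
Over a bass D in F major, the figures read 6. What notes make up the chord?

The written figures 6 are shorthand for 6/3: the 3 is implied.
A third above D in this key is F.
A sixth above D in this key is Bb.
Together with the bass D, this spells Bb major in first inversion.

D, F, Bb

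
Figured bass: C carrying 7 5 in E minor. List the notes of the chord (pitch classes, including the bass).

The written figures 7 5 are shorthand for 7/5/3: the 3 is implied.
A third above C in this key is E.
A fifth above C in this key is G.
A seventh above C in this key is B.
Together with the bass C, this spells C major seventh in root position.

C, E, G, B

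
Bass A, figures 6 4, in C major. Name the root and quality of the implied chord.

D minor

The figures 6 4 indicate a triad in second inversion.
In second inversion the root lies a fourth above the bass: a fourth above A in C major is D.
The chord tones are A, D, F, giving D minor.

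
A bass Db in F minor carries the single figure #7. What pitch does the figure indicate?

Counting 6 letter steps above Db lands on C; in F minor, that letter is C.
The #7 figure raises it a semitone, giving C#.

C#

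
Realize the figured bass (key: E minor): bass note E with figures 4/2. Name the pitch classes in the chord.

E, F#, A, C

The written figures 4/2 are shorthand for 6/4/2: the 6 is implied.
A second above E in this key is F#.
A fourth above E in this key is A.
A sixth above E in this key is C.
Together with the bass E, this spells F# half-diminished seventh in third inversion.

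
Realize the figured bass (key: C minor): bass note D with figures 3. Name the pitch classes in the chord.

D, F, Ab

The written figures 3 are shorthand for 5/3: the 5 is implied.
A third above D in this key is F.
A fifth above D in this key is Ab.
Together with the bass D, this spells D diminished in root position.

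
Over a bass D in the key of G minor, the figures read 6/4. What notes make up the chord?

A fourth above D in this key is G.
A sixth above D in this key is Bb.
Together with the bass D, this spells G minor in second inversion.

D, G, Bb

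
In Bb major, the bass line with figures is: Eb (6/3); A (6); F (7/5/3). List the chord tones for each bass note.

Eb (6/3): Eb, G, C.
A (6/3): A, C, F.
F (7/5/3): F, A, C, Eb.

Eb, G, C | A, C, F | F, A, C, Eb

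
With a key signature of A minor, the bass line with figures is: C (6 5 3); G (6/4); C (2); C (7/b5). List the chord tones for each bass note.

C (6/5/3): C, E, G, A.
G (6/4): G, C, E.
C (6/4/2): C, D, F, A.
C (7/b5/3): C, E, Gb, B.

C, E, G, A | G, C, E | C, D, F, A | C, E, Gb, B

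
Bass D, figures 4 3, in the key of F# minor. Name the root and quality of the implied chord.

G# half-diminished seventh

The figures 4 3 indicate a seventh chord in second inversion.
In second inversion the root lies a fourth above the bass: a fourth above D in F# minor is G#.
The chord tones are D, F#, G#, B, giving G# half-diminished seventh.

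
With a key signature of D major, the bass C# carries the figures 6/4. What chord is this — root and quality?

The figures 6/4 indicate a triad in second inversion.
In second inversion the root lies a fourth above the bass: a fourth above C# in D major is F#.
The chord tones are C#, F#, A, giving F# minor.

F# minor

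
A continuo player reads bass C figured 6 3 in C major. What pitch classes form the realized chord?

C, E, A

A third above C in this key is E.
A sixth above C in this key is A.
Together with the bass C, this spells A minor in first inversion.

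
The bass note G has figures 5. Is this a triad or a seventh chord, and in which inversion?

triad, root position

5 is shorthand for 5/3.
Intervals of 5/3 above the bass form a triad; the bass is the root, so this is root position.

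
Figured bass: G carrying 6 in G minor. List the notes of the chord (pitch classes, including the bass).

G, Bb, Eb

The written figures 6 are shorthand for 6/3: the 3 is implied.
A third above G in this key is Bb.
A sixth above G in this key is Eb.
Together with the bass G, this spells Eb major in first inversion.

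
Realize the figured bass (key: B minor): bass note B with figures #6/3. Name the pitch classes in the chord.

B, D, G#

A third above B in this key is D.
A sixth above B in this key is G, raised to G# by the sharp.
Together with the bass B, this spells G# diminished in first inversion.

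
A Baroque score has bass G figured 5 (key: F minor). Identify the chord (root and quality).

The figures 5 indicate a triad in root position.
In root position the bass is the root, so the root is G.
The chord tones are G, Bb, Db, giving G diminished.

G diminished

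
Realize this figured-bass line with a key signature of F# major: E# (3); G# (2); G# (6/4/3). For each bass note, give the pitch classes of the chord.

E# (5/3): E#, G#, B.
G# (6/4/2): G#, A#, C#, E#.
G# (6/4/3): G#, B, C#, E#.

E#, G#, B | G#, A#, C#, E# | G#, B, C#, E#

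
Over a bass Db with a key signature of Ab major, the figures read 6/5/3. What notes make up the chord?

A third above Db in this key is F.
A fifth above Db in this key is Ab.
A sixth above Db in this key is Bb.
Together with the bass Db, this spells Bb minor seventh in first inversion.

Db, F, Ab, Bb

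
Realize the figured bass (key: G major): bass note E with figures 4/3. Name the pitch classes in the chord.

The written figures 4/3 are shorthand for 6/4/3: the 6 is implied.
A third above E in this key is G.
A fourth above E in this key is A.
A sixth above E in this key is C.
Together with the bass E, this spells A minor seventh in second inversion.

E, G, A, C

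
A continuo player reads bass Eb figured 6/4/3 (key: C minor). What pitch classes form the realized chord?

Eb, G, Ab, C

A third above Eb in this key is G.
A fourth above Eb in this key is Ab.
A sixth above Eb in this key is C.
Together with the bass Eb, this spells Ab major seventh in second inversion.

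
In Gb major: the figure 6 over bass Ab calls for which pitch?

Counting 5 letter steps above Ab lands on F; in Gb major, that letter is F.

F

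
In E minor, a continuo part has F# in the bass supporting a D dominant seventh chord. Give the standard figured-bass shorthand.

6/5

F# is the third of D dominant seventh, so the chord is in first inversion.
A seventh chord in first inversion is figured 6/5/3, conventionally abbreviated 6/5.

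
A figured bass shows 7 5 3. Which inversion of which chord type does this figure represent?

seventh chord, root position

Intervals of 7/5/3 above the bass form a seventh chord; the bass is the root, so this is root position.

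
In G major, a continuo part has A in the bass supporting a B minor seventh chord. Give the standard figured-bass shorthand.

4/2

A is the seventh of B minor seventh, so the chord is in third inversion.
A seventh chord in third inversion is figured 6/4/2, conventionally abbreviated 4/2.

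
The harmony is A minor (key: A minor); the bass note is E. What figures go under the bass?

E is the fifth of A minor, so the chord is in second inversion.
A triad in second inversion is figured 6/4, conventionally abbreviated 6/4.

6/4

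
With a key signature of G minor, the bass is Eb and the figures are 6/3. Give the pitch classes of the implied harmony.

Eb, G, C

A third above Eb in this key is G.
A sixth above Eb in this key is C.
Together with the bass Eb, this spells C minor in first inversion.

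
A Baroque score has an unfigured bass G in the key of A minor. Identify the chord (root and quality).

An unfigured bass indicates a triad in root position.
In root position the bass is the root, so the root is G.
The chord tones are G, B, D, giving G major.

G major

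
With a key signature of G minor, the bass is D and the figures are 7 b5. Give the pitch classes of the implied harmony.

The written figures 7 b5 are shorthand for 7/5/3: the 3 is implied.
A third above D in this key is F.
A fifth above D in this key is A, lowered to Ab by the flat.
A seventh above D in this key is C.
Together with the bass D, this spells D half-diminished seventh in root position.

D, F, Ab, C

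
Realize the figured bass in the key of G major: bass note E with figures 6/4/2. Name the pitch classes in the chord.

E, F#, A, C

A second above E in this key is F#.
A fourth above E in this key is A.
A sixth above E in this key is C.
Together with the bass E, this spells F# half-diminished seventh in third inversion.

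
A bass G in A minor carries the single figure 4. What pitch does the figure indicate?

C

Counting 3 letter steps above G lands on C; in A minor, that letter is C.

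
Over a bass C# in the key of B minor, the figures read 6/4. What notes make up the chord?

A fourth above C# in this key is F#.
A sixth above C# in this key is A.
Together with the bass C#, this spells F# minor in second inversion.

C#, F#, A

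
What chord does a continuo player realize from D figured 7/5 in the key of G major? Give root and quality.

The figures 7/5 indicate a seventh chord in root position.
In root position the bass is the root, so the root is D.
The chord tones are D, F#, A, C, giving D dominant seventh.

D dominant seventh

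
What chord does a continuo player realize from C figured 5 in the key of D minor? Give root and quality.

C major

The figures 5 indicate a triad in root position.
In root position the bass is the root, so the root is C.
The chord tones are C, E, G, giving C major.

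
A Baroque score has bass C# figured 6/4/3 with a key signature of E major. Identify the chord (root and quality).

The figures 6/4/3 indicate a seventh chord in second inversion.
In second inversion the root lies a fourth above the bass: a fourth above C# in E major is F#.
The chord tones are C#, E, F#, A, giving F# minor seventh.

F# minor seventh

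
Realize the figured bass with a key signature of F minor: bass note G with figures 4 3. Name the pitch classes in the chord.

G, Bb, C, Eb

The written figures 4 3 are shorthand for 6/4/3: the 6 is implied.
A third above G in this key is Bb.
A fourth above G in this key is C.
A sixth above G in this key is Eb.
Together with the bass G, this spells C minor seventh in second inversion.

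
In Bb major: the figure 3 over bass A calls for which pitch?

C

Counting 2 letter steps above A lands on C; in Bb major, that letter is C.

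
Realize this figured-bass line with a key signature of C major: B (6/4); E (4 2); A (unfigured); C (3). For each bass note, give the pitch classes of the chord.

B (6/4): B, E, G.
E (6/4/2): E, F, A, C.
A (5/3): A, C, E.
C (5/3): C, E, G.

B, E, G | E, F, A, C | A, C, E | C, E, G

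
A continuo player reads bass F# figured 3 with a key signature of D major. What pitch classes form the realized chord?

F#, A, C#

The written figures 3 are shorthand for 5/3: the 5 is implied.
A third above F# in this key is A.
A fifth above F# in this key is C#.
Together with the bass F#, this spells F# minor in root position.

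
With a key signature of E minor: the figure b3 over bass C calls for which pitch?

Counting 2 letter steps above C lands on E; in E minor, that letter is E.
The b3 figure lowers it a semitone, giving Eb.

Eb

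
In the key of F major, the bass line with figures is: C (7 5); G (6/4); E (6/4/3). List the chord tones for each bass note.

C, E, G, Bb | G, C, E | E, G, A, C

C (7/5/3): C, E, G, Bb.
G (6/4): G, C, E.
E (6/4/3): E, G, A, C.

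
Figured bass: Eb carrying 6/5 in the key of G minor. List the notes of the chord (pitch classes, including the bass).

Eb, G, Bb, C

The written figures 6/5 are shorthand for 6/5/3: the 3 is implied.
A third above Eb in this key is G.
A fifth above Eb in this key is Bb.
A sixth above Eb in this key is C.
Together with the bass Eb, this spells C minor seventh in first inversion.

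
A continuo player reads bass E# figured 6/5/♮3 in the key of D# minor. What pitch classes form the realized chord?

E#, G, B, C#

A third above E# in this key is G#, made natural (G) by the ♮ figure.
A fifth above E# in this key is B.
A sixth above E# in this key is C#.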